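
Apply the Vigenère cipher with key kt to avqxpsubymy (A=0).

Repeat the key across the message: ktktktktktk
a(0)+k(10): 10 → k
v(21)+t(19): 40≡14 → o
q(16)+k(10): 26≡0 → a
x(23)+t(19): 42≡16 → q
p(15)+k(10): 25 → z
s(18)+t(19): 37≡11 → l
u(20)+k(10): 30≡4 → e
b(1)+t(19): 20 → u
y(24)+k(10): 34≡8 → i
m(12)+t(19): 31≡5 → f
y(24)+k(10): 34≡8 → i

koaqzleuifi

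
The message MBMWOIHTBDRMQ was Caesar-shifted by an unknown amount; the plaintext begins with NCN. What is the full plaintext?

From the crib: M(12)−N(13)=-1≡25, so the shift is 25.
Subtract 25 from each ciphertext letter:
M(12): 12−25=-13≡13 → N
B(1): 1−25=-24≡2 → C
M(12): 12−25=-13≡13 → N
W(22): 22−25=-3≡23 → X
O(14): 14−25=-11≡15 → P
I(8): 8−25=-17≡9 → J
H(7): 7−25=-18≡8 → I
T(19): 19−25=-6≡20 → U
B(1): 1−25=-24≡2 → C
D(3): 3−25=-22≡4 → E
R(17): 17−25=-8≡18 → S
M(12): 12−25=-13≡13 → N
Q(16): 16−25=-9≡17 → R

NCNXPJIUCESNR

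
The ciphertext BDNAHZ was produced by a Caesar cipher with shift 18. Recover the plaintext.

B(1): 1−18=-17≡9 → J
D(3): 3−18=-15≡11 → L
N(13): 13−18=-5≡21 → V
A(0): 0−18=-18≡8 → I
H(7): 7−18=-11≡15 → P
Z(25): 25−18=7 → H

JLVIPH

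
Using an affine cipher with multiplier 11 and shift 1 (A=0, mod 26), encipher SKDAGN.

RHIBPO

S(18): 11·18+1=199≡17 → R
K(10): 11·10+1=111≡7 → H
D(3): 11·3+1=34≡8 → I
A(0): 11·0+1=1 → B
G(6): 11·6+1=67≡15 → P
N(13): 11·13+1=144≡14 → O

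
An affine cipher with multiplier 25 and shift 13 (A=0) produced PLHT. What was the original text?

The inverse of 25 mod 26 is 25, since 25·25=625≡1. Apply D(y)=25·(y−13) mod 26:
P(15): 25·(15−13)=50≡24 → Y
L(11): 25·(11−13)=-50≡2 → C
H(7): 25·(7−13)=-150≡6 → G
T(19): 25·(19−13)=150≡20 → U

YCGU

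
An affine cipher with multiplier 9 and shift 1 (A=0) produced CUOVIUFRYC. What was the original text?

The inverse of 9 mod 26 is 3, since 9·3=27≡1. Apply D(y)=3·(y−1) mod 26:
C(2): 3·(2−1)=3 → D
U(20): 3·(20−1)=57≡5 → F
O(14): 3·(14−1)=39≡13 → N
V(21): 3·(21−1)=60≡8 → I
I(8): 3·(8−1)=21 → V
U(20): 3·(20−1)=57≡5 → F
F(5): 3·(5−1)=12 → M
R(17): 3·(17−1)=48≡22 → W
Y(24): 3·(24−1)=69≡17 → R
C(2): 3·(2−1)=3 → D

DFNIVFMWRD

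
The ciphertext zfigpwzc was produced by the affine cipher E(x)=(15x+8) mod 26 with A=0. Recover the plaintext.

The inverse of 15 mod 26 is 7, since 15·7=105≡1. Apply D(y)=7·(y−8) mod 26:
z(25): 7·(25−8)=119≡15 → p
f(5): 7·(5−8)=-21≡5 → f
i(8): 7·(8−8)=0 → a
g(6): 7·(6−8)=-14≡12 → m
p(15): 7·(15−8)=49≡23 → x
w(22): 7·(22−8)=98≡20 → u
z(25): 7·(25−8)=119≡15 → p
c(2): 7·(2−8)=-42≡10 → k

pfamxupk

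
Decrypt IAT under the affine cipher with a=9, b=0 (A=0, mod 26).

YAF

The inverse of 9 mod 26 is 3, since 9·3=27≡1. Apply D(y)=3·(y−0) mod 26:
I(8): 3·(8−0)=24 → Y
A(0): 3·(0−0)=0 → A
T(19): 3·(19−0)=57≡5 → F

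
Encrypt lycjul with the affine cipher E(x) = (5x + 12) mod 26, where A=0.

l(11): 5·11+12=67≡15 → p
y(24): 5·24+12=132≡2 → c
c(2): 5·2+12=22 → w
j(9): 5·9+12=57≡5 → f
u(20): 5·20+12=112≡8 → i
l(11): 5·11+12=67≡15 → p

pcwfip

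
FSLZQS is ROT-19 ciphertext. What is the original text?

MZSGXZ

F(5): 5−19=-14≡12 → M
S(18): 18−19=-1≡25 → Z
L(11): 11−19=-8≡18 → S
Z(25): 25−19=6 → G
Q(16): 16−19=-3≡23 → X
S(18): 18−19=-1≡25 → Z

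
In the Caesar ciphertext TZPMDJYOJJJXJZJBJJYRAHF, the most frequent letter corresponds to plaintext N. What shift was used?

22

The most frequent ciphertext letter is J (appears 8 times).
J is position 9; N is position 13.
Shift = -4≡22.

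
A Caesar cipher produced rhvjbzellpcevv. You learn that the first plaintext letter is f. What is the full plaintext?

fvjxpnszzdqsjj

From the crib: r(17)−f(5)=12, so the shift is 12.
Subtract 12 from each ciphertext letter:
r(17): 17−12=5 → f
h(7): 7−12=-5≡21 → v
v(21): 21−12=9 → j
j(9): 9−12=-3≡23 → x
b(1): 1−12=-11≡15 → p
z(25): 25−12=13 → n
e(4): 4−12=-8≡18 → s
l(11): 11−12=-1≡25 → z
l(11): 11−12=-1≡25 → z
p(15): 15−12=3 → d
c(2): 2−12=-10≡16 → q
e(4): 4−12=-8≡18 → s
v(21): 21−12=9 → j
v(21): 21−12=9 → j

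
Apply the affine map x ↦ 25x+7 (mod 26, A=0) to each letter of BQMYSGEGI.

B(1): 25·1+7=32≡6 → G
Q(16): 25·16+7=407≡17 → R
M(12): 25·12+7=307≡21 → V
Y(24): 25·24+7=607≡9 → J
S(18): 25·18+7=457≡15 → P
G(6): 25·6+7=157≡1 → B
E(4): 25·4+7=107≡3 → D
G(6): 25·6+7=157≡1 → B
I(8): 25·8+7=207≡25 → Z

GRVJPBDBZ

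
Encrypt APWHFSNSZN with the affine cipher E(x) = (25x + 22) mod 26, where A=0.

A(0): 25·0+22=22 → W
P(15): 25·15+22=397≡7 → H
W(22): 25·22+22=572≡0 → A
H(7): 25·7+22=197≡15 → P
F(5): 25·5+22=147≡17 → R
S(18): 25·18+22=472≡4 → E
N(13): 25·13+22=347≡9 → J
S(18): 25·18+22=472≡4 → E
Z(25): 25·25+22=647≡23 → X
N(13): 25·13+22=347≡9 → J

WHAPREJEXJ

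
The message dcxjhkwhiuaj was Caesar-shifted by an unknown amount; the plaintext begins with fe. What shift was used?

24

From the crib: d(3)−f(5)=-2≡24, so the shift is 24.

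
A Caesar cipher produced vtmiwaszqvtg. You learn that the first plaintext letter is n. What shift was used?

8

From the crib: v(21)−n(13)=8, so the shift is 8.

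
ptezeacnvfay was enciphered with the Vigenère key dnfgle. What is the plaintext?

Repeat the key across the ciphertext: dnfglednfgle
p(15)−d(3): 12 → m
t(19)−n(13): 6 → g
e(4)−f(5): -1≡25 → z
z(25)−g(6): 19 → t
e(4)−l(11): -7≡19 → t
a(0)−e(4): -4≡22 → w
c(2)−d(3): -1≡25 → z
n(13)−n(13): 0 → a
v(21)−f(5): 16 → q
f(5)−g(6): -1≡25 → z
a(0)−l(11): -11≡15 → p
y(24)−e(4): 20 → u

mgzttwzaqzpu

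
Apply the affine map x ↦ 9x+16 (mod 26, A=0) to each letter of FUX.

F(5): 9·5+16=61≡9 → J
U(20): 9·20+16=196≡14 → O
X(23): 9·23+16=223≡15 → P

JOP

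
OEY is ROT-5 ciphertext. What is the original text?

JZT

O(14): 14−5=9 → J
E(4): 4−5=-1≡25 → Z
Y(24): 24−5=19 → T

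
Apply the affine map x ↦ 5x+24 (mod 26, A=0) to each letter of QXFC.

Q(16): 5·16+24=104≡0 → A
X(23): 5·23+24=139≡9 → J
F(5): 5·5+24=49≡23 → X
C(2): 5·2+24=34≡8 → I

AJXI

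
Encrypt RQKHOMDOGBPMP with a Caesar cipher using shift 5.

WVPMTRITLGURU

R(17): 17+5=22 → W
Q(16): 16+5=21 → V
K(10): 10+5=15 → P
H(7): 7+5=12 → M
O(14): 14+5=19 → T
M(12): 12+5=17 → R
D(3): 3+5=8 → I
O(14): 14+5=19 → T
G(6): 6+5=11 → L
B(1): 1+5=6 → G
P(15): 15+5=20 → U
M(12): 12+5=17 → R
P(15): 15+5=20 → U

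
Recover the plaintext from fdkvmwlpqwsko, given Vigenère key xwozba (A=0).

Repeat the key across the ciphertext: xwozbaxwozbax
f(5)−x(23): -18≡8 → i
d(3)−w(22): -19≡7 → h
k(10)−o(14): -4≡22 → w
v(21)−z(25): -4≡22 → w
m(12)−b(1): 11 → l
w(22)−a(0): 22 → w
l(11)−x(23): -12≡14 → o
p(15)−w(22): -7≡19 → t
q(16)−o(14): 2 → c
w(22)−z(25): -3≡23 → x
s(18)−b(1): 17 → r
k(10)−a(0): 10 → k
o(14)−x(23): -9≡17 → r

ihwwlwotcxrkr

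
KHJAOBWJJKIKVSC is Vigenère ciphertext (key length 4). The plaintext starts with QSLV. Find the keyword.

UPYF

Subtract each crib letter from the matching ciphertext letter (mod 26):
K(10)−Q(16)=-6≡20 → U
H(7)−S(18)=-11≡15 → P
J(9)−L(11)=-2≡24 → Y
A(0)−V(21)=-21≡5 → F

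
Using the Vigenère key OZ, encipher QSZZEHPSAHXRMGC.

ERNYSGDROGLQAFQ

Repeat the key across the message: OZOZOZOZOZOZOZO
Q(16)+O(14): 30≡4 → E
S(18)+Z(25): 43≡17 → R
Z(25)+O(14): 39≡13 → N
Z(25)+Z(25): 50≡24 → Y
E(4)+O(14): 18 → S
H(7)+Z(25): 32≡6 → G
P(15)+O(14): 29≡3 → D
S(18)+Z(25): 43≡17 → R
A(0)+O(14): 14 → O
H(7)+Z(25): 32≡6 → G
X(23)+O(14): 37≡11 → L
R(17)+Z(25): 42≡16 → Q
M(12)+O(14): 26≡0 → A
G(6)+Z(25): 31≡5 → F
C(2)+O(14): 16 → Q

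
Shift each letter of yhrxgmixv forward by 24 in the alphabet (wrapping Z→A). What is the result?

wfpvekgvt

y(24): 24+24=48≡22 → w
h(7): 7+24=31≡5 → f
r(17): 17+24=41≡15 → p
x(23): 23+24=47≡21 → v
g(6): 6+24=30≡4 → e
m(12): 12+24=36≡10 → k
i(8): 8+24=32≡6 → g
x(23): 23+24=47≡21 → v
v(21): 21+24=45≡19 → t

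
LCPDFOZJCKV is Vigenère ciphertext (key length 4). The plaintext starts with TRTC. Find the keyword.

Subtract each crib letter from the matching ciphertext letter (mod 26):
L(11)−T(19)=-8≡18 → S
C(2)−R(17)=-15≡11 → L
P(15)−T(19)=-4≡22 → W
D(3)−C(2)=1 → B

SLWB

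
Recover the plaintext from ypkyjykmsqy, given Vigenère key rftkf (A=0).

hkroehftilh

Repeat the key across the ciphertext: rftkfrftkfr
y(24)−r(17): 7 → h
p(15)−f(5): 10 → k
k(10)−t(19): -9≡17 → r
y(24)−k(10): 14 → o
j(9)−f(5): 4 → e
y(24)−r(17): 7 → h
k(10)−f(5): 5 → f
m(12)−t(19): -7≡19 → t
s(18)−k(10): 8 → i
q(16)−f(5): 11 → l
y(24)−r(17): 7 → h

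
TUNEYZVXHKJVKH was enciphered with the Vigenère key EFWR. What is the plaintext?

Repeat the key across the ciphertext: EFWREFWREFWREF
T(19)−E(4): 15 → P
U(20)−F(5): 15 → P
N(13)−W(22): -9≡17 → R
E(4)−R(17): -13≡13 → N
Y(24)−E(4): 20 → U
Z(25)−F(5): 20 → U
V(21)−W(22): -1≡25 → Z
X(23)−R(17): 6 → G
H(7)−E(4): 3 → D
K(10)−F(5): 5 → F
J(9)−W(22): -13≡13 → N
V(21)−R(17): 4 → E
K(10)−E(4): 6 → G
H(7)−F(5): 2 → C

PPRNUUZGDFNEGC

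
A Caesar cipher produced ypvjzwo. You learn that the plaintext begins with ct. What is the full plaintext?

From the crib: y(24)−c(2)=22, so the shift is 22.
Subtract 22 from each ciphertext letter:
y(24): 24−22=2 → c
p(15): 15−22=-7≡19 → t
v(21): 21−22=-1≡25 → z
j(9): 9−22=-13≡13 → n
z(25): 25−22=3 → d
w(22): 22−22=0 → a
o(14): 14−22=-8≡18 → s

ctzndas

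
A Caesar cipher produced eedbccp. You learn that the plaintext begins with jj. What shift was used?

From the crib: e(4)−j(9)=-5≡21, so the shift is 21.

21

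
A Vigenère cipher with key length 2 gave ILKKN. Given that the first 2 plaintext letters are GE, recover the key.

Subtract each crib letter from the matching ciphertext letter (mod 26):
I(8)−G(6)=2 → C
L(11)−E(4)=7 → H

CH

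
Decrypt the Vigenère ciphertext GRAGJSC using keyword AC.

GPAEJQC

Repeat the key across the ciphertext: ACACACA
G(6)−A(0): 6 → G
R(17)−C(2): 15 → P
A(0)−A(0): 0 → A
G(6)−C(2): 4 → E
J(9)−A(0): 9 → J
S(18)−C(2): 16 → Q
C(2)−A(0): 2 → C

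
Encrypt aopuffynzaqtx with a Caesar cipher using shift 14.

a(0): 0+14=14 → o
o(14): 14+14=28≡2 → c
p(15): 15+14=29≡3 → d
u(20): 20+14=34≡8 → i
f(5): 5+14=19 → t
f(5): 5+14=19 → t
y(24): 24+14=38≡12 → m
n(13): 13+14=27≡1 → b
z(25): 25+14=39≡13 → n
a(0): 0+14=14 → o
q(16): 16+14=30≡4 → e
t(19): 19+14=33≡7 → h
x(23): 23+14=37≡11 → l

ocdittmbnoehl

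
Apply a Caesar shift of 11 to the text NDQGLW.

YOBRWH

N(13): 13+11=24 → Y
D(3): 3+11=14 → O
Q(16): 16+11=27≡1 → B
G(6): 6+11=17 → R
L(11): 11+11=22 → W
W(22): 22+11=33≡7 → H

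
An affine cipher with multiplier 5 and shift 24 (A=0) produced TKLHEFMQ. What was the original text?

The inverse of 5 mod 26 is 21, since 5·21=105≡1. Apply D(y)=21·(y−24) mod 26:
T(19): 21·(19−24)=-105≡25 → Z
K(10): 21·(10−24)=-294≡18 → S
L(11): 21·(11−24)=-273≡13 → N
H(7): 21·(7−24)=-357≡7 → H
E(4): 21·(4−24)=-420≡22 → W
F(5): 21·(5−24)=-399≡17 → R
M(12): 21·(12−24)=-252≡8 → I
Q(16): 21·(16−24)=-168≡14 → O

ZSNHWRIO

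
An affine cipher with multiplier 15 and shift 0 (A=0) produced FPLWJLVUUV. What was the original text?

The inverse of 15 mod 26 is 7, since 15·7=105≡1. Apply D(y)=7·(y−0) mod 26:
F(5): 7·(5−0)=35≡9 → J
P(15): 7·(15−0)=105≡1 → B
L(11): 7·(11−0)=77≡25 → Z
W(22): 7·(22−0)=154≡24 → Y
J(9): 7·(9−0)=63≡11 → L
L(11): 7·(11−0)=77≡25 → Z
V(21): 7·(21−0)=147≡17 → R
U(20): 7·(20−0)=140≡10 → K
U(20): 7·(20−0)=140≡10 → K
V(21): 7·(21−0)=147≡17 → R

JBZYLZRKKR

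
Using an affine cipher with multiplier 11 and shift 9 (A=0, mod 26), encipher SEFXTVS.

S(18): 11·18+9=207≡25 → Z
E(4): 11·4+9=53≡1 → B
F(5): 11·5+9=64≡12 → M
X(23): 11·23+9=262≡2 → C
T(19): 11·19+9=218≡10 → K
V(21): 11·21+9=240≡6 → G
S(18): 11·18+9=207≡25 → Z

ZBMCKGZ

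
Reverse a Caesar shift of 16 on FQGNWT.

F(5): 5−16=-11≡15 → P
Q(16): 16−16=0 → A
G(6): 6−16=-10≡16 → Q
N(13): 13−16=-3≡23 → X
W(22): 22−16=6 → G
T(19): 19−16=3 → D

PAQXGD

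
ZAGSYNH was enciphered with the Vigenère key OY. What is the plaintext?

LCSUKPT

Repeat the key across the ciphertext: OYOYOYO
Z(25)−O(14): 11 → L
A(0)−Y(24): -24≡2 → C
G(6)−O(14): -8≡18 → S
S(18)−Y(24): -6≡20 → U
Y(24)−O(14): 10 → K
N(13)−Y(24): -11≡15 → P
H(7)−O(14): -7≡19 → T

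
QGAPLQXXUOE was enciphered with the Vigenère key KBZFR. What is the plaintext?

Repeat the key across the ciphertext: KBZFRKBZFRK
Q(16)−K(10): 6 → G
G(6)−B(1): 5 → F
A(0)−Z(25): -25≡1 → B
P(15)−F(5): 10 → K
L(11)−R(17): -6≡20 → U
Q(16)−K(10): 6 → G
X(23)−B(1): 22 → W
X(23)−Z(25): -2≡24 → Y
U(20)−F(5): 15 → P
O(14)−R(17): -3≡23 → X
E(4)−K(10): -6≡20 → U

GFBKUGWYPXU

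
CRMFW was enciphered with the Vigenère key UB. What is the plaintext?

IQSEC

Repeat the key across the ciphertext: UBUBU
C(2)−U(20): -18≡8 → I
R(17)−B(1): 16 → Q
M(12)−U(20): -8≡18 → S
F(5)−B(1): 4 → E
W(22)−U(20): 2 → C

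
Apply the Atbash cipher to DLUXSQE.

WOFCHJV

D(3) → W(22)
L(11) → O(14)
U(20) → F(5)
X(23) → C(2)
S(18) → H(7)
Q(16) → J(9)
E(4) → V(21)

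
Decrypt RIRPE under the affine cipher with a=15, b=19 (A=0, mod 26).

MBMYZ

The inverse of 15 mod 26 is 7, since 15·7=105≡1. Apply D(y)=7·(y−19) mod 26:
R(17): 7·(17−19)=-14≡12 → M
I(8): 7·(8−19)=-77≡1 → B
R(17): 7·(17−19)=-14≡12 → M
P(15): 7·(15−19)=-28≡24 → Y
E(4): 7·(4−19)=-105≡25 → Z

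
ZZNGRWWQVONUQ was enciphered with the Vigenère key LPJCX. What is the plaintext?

OKEEULHHTRCFH

Repeat the key across the ciphertext: LPJCXLPJCXLPJ
Z(25)−L(11): 14 → O
Z(25)−P(15): 10 → K
N(13)−J(9): 4 → E
G(6)−C(2): 4 → E
R(17)−X(23): -6≡20 → U
W(22)−L(11): 11 → L
W(22)−P(15): 7 → H
Q(16)−J(9): 7 → H
V(21)−C(2): 19 → T
O(14)−X(23): -9≡17 → R
N(13)−L(11): 2 → C
U(20)−P(15): 5 → F
Q(16)−J(9): 7 → H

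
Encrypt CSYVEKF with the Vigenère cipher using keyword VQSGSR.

Repeat the key across the message: VQSGSRV
C(2)+V(21): 23 → X
S(18)+Q(16): 34≡8 → I
Y(24)+S(18): 42≡16 → Q
V(21)+G(6): 27≡1 → B
E(4)+S(18): 22 → W
K(10)+R(17): 27≡1 → B
F(5)+V(21): 26≡0 → A

XIQBWBA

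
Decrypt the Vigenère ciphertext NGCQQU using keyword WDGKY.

RDWGSY

Repeat the key across the ciphertext: WDGKYW
N(13)−W(22): -9≡17 → R
G(6)−D(3): 3 → D
C(2)−G(6): -4≡22 → W
Q(16)−K(10): 6 → G
Q(16)−Y(24): -8≡18 → S
U(20)−W(22): -2≡24 → Y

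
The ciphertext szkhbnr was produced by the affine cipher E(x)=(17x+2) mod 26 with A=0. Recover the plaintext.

ejcldth

The inverse of 17 mod 26 is 23, since 17·23=391≡1. Apply D(y)=23·(y−2) mod 26:
s(18): 23·(18−2)=368≡4 → e
z(25): 23·(25−2)=529≡9 → j
k(10): 23·(10−2)=184≡2 → c
h(7): 23·(7−2)=115≡11 → l
b(1): 23·(1−2)=-23≡3 → d
n(13): 23·(13−2)=253≡19 → t
r(17): 23·(17−2)=345≡7 → h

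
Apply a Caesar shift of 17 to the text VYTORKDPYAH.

V(21): 21+17=38≡12 → M
Y(24): 24+17=41≡15 → P
T(19): 19+17=36≡10 → K
O(14): 14+17=31≡5 → F
R(17): 17+17=34≡8 → I
K(10): 10+17=27≡1 → B
D(3): 3+17=20 → U
P(15): 15+17=32≡6 → G
Y(24): 24+17=41≡15 → P
A(0): 0+17=17 → R
H(7): 7+17=24 → Y

MPKFIBUGPRY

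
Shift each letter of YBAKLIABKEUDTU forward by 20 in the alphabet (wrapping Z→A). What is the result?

Y(24): 24+20=44≡18 → S
B(1): 1+20=21 → V
A(0): 0+20=20 → U
K(10): 10+20=30≡4 → E
L(11): 11+20=31≡5 → F
I(8): 8+20=28≡2 → C
A(0): 0+20=20 → U
B(1): 1+20=21 → V
K(10): 10+20=30≡4 → E
E(4): 4+20=24 → Y
U(20): 20+20=40≡14 → O
D(3): 3+20=23 → X
T(19): 19+20=39≡13 → N
U(20): 20+20=40≡14 → O

SVUEFCUVEYOXNO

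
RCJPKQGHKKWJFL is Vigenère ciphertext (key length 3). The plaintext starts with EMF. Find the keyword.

Subtract each crib letter from the matching ciphertext letter (mod 26):
R(17)−E(4)=13 → N
C(2)−M(12)=-10≡16 → Q
J(9)−F(5)=4 → E

NQE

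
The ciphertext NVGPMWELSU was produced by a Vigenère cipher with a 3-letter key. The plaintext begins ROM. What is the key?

WHU

Subtract each crib letter from the matching ciphertext letter (mod 26):
N(13)−R(17)=-4≡22 → W
V(21)−O(14)=7 → H
G(6)−M(12)=-6≡20 → U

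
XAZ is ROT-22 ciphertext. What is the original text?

X(23): 23−22=1 → B
A(0): 0−22=-22≡4 → E
Z(25): 25−22=3 → D

BED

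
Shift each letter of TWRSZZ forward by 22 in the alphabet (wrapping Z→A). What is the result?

PSNOVV

T(19): 19+22=41≡15 → P
W(22): 22+22=44≡18 → S
R(17): 17+22=39≡13 → N
S(18): 18+22=40≡14 → O
Z(25): 25+22=47≡21 → V
Z(25): 25+22=47≡21 → V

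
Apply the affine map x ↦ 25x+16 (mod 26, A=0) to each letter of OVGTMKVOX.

CVKXEGVCT

O(14): 25·14+16=366≡2 → C
V(21): 25·21+16=541≡21 → V
G(6): 25·6+16=166≡10 → K
T(19): 25·19+16=491≡23 → X
M(12): 25·12+16=316≡4 → E
K(10): 25·10+16=266≡6 → G
V(21): 25·21+16=541≡21 → V
O(14): 25·14+16=366≡2 → C
X(23): 25·23+16=591≡19 → T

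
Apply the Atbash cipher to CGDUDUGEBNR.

C(2) → X(23)
G(6) → T(19)
D(3) → W(22)
U(20) → F(5)
D(3) → W(22)
U(20) → F(5)
G(6) → T(19)
E(4) → V(21)
B(1) → Y(24)
N(13) → M(12)
R(17) → I(8)

XTWFWFTVYMI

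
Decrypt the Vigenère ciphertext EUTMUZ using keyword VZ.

JVYNZA

Repeat the key across the ciphertext: VZVZVZ
E(4)−V(21): -17≡9 → J
U(20)−Z(25): -5≡21 → V
T(19)−V(21): -2≡24 → Y
M(12)−Z(25): -13≡13 → N
U(20)−V(21): -1≡25 → Z
Z(25)−Z(25): 0 → A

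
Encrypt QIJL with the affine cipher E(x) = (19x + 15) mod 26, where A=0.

HLEQ

Q(16): 19·16+15=319≡7 → H
I(8): 19·8+15=167≡11 → L
J(9): 19·9+15=186≡4 → E
L(11): 19·11+15=224≡16 → Q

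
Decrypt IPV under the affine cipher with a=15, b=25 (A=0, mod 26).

LIY

The inverse of 15 mod 26 is 7, since 15·7=105≡1. Apply D(y)=7·(y−25) mod 26:
I(8): 7·(8−25)=-119≡11 → L
P(15): 7·(15−25)=-70≡8 → I
V(21): 7·(21−25)=-28≡24 → Y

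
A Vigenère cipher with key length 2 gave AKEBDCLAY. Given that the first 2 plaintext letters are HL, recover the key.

TZ

Subtract each crib letter from the matching ciphertext letter (mod 26):
A(0)−H(7)=-7≡19 → T
K(10)−L(11)=-1≡25 → Z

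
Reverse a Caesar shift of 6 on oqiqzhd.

o(14): 14−6=8 → i
q(16): 16−6=10 → k
i(8): 8−6=2 → c
q(16): 16−6=10 → k
z(25): 25−6=19 → t
h(7): 7−6=1 → b
d(3): 3−6=-3≡23 → x

ikcktbx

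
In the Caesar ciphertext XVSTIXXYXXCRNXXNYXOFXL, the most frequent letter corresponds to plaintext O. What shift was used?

The most frequent ciphertext letter is X (appears 9 times).
X is position 23; O is position 14.
Shift = 9.

9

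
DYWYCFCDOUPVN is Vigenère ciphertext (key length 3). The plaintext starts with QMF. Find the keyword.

NMR

Subtract each crib letter from the matching ciphertext letter (mod 26):
D(3)−Q(16)=-13≡13 → N
Y(24)−M(12)=12 → M
W(22)−F(5)=17 → R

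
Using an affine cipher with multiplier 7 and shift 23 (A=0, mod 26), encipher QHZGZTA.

Q(16): 7·16+23=135≡5 → F
H(7): 7·7+23=72≡20 → U
Z(25): 7·25+23=198≡16 → Q
G(6): 7·6+23=65≡13 → N
Z(25): 7·25+23=198≡16 → Q
T(19): 7·19+23=156≡0 → A
A(0): 7·0+23=23 → X

FUQNQAX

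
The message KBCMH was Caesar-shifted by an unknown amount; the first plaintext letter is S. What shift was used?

From the crib: K(10)−S(18)=-8≡18, so the shift is 18.

18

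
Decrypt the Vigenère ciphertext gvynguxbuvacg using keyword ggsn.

apgaaofoopipa

Repeat the key across the ciphertext: ggsnggsnggsng
g(6)−g(6): 0 → a
v(21)−g(6): 15 → p
y(24)−s(18): 6 → g
n(13)−n(13): 0 → a
g(6)−g(6): 0 → a
u(20)−g(6): 14 → o
x(23)−s(18): 5 → f
b(1)−n(13): -12≡14 → o
u(20)−g(6): 14 → o
v(21)−g(6): 15 → p
a(0)−s(18): -18≡8 → i
c(2)−n(13): -11≡15 → p
g(6)−g(6): 0 → a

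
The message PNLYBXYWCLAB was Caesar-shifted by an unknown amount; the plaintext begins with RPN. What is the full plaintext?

From the crib: P(15)−R(17)=-2≡24, so the shift is 24.
Subtract 24 from each ciphertext letter:
P(15): 15−24=-9≡17 → R
N(13): 13−24=-11≡15 → P
L(11): 11−24=-13≡13 → N
Y(24): 24−24=0 → A
B(1): 1−24=-23≡3 → D
X(23): 23−24=-1≡25 → Z
Y(24): 24−24=0 → A
W(22): 22−24=-2≡24 → Y
C(2): 2−24=-22≡4 → E
L(11): 11−24=-13≡13 → N
A(0): 0−24=-24≡2 → C
B(1): 1−24=-23≡3 → D

RPNADZAYENCD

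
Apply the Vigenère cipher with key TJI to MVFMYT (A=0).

Repeat the key across the message: TJITJI
M(12)+T(19): 31≡5 → F
V(21)+J(9): 30≡4 → E
F(5)+I(8): 13 → N
M(12)+T(19): 31≡5 → F
Y(24)+J(9): 33≡7 → H
T(19)+I(8): 27≡1 → B

FENFHB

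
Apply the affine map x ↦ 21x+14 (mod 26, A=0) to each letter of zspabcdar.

z(25): 21·25+14=539≡19 → t
s(18): 21·18+14=392≡2 → c
p(15): 21·15+14=329≡17 → r
a(0): 21·0+14=14 → o
b(1): 21·1+14=35≡9 → j
c(2): 21·2+14=56≡4 → e
d(3): 21·3+14=77≡25 → z
a(0): 21·0+14=14 → o
r(17): 21·17+14=371≡7 → h

tcrojezoh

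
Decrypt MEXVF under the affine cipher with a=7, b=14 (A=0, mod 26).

The inverse of 7 mod 26 is 15, since 7·15=105≡1. Apply D(y)=15·(y−14) mod 26:
M(12): 15·(12−14)=-30≡22 → W
E(4): 15·(4−14)=-150≡6 → G
X(23): 15·(23−14)=135≡5 → F
V(21): 15·(21−14)=105≡1 → B
F(5): 15·(5−14)=-135≡21 → V

WGFBV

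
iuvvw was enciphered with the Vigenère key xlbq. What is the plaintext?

Repeat the key across the ciphertext: xlbqx
i(8)−x(23): -15≡11 → l
u(20)−l(11): 9 → j
v(21)−b(1): 20 → u
v(21)−q(16): 5 → f
w(22)−x(23): -1≡25 → z

ljufz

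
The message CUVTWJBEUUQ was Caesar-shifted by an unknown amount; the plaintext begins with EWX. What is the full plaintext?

From the crib: C(2)−E(4)=-2≡24, so the shift is 24.
Subtract 24 from each ciphertext letter:
C(2): 2−24=-22≡4 → E
U(20): 20−24=-4≡22 → W
V(21): 21−24=-3≡23 → X
T(19): 19−24=-5≡21 → V
W(22): 22−24=-2≡24 → Y
J(9): 9−24=-15≡11 → L
B(1): 1−24=-23≡3 → D
E(4): 4−24=-20≡6 → G
U(20): 20−24=-4≡22 → W
U(20): 20−24=-4≡22 → W
Q(16): 16−24=-8≡18 → S

EWXVYLDGWWS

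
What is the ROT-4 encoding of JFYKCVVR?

NJCOGZZV

J(9): 9+4=13 → N
F(5): 5+4=9 → J
Y(24): 24+4=28≡2 → C
K(10): 10+4=14 → O
C(2): 2+4=6 → G
V(21): 21+4=25 → Z
V(21): 21+4=25 → Z
R(17): 17+4=21 → V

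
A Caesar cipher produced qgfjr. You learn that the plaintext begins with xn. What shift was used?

19

From the crib: q(16)−x(23)=-7≡19, so the shift is 19.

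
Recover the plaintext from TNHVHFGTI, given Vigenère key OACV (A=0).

FNFATFEYU

Repeat the key across the ciphertext: OACVOACVO
T(19)−O(14): 5 → F
N(13)−A(0): 13 → N
H(7)−C(2): 5 → F
V(21)−V(21): 0 → A
H(7)−O(14): -7≡19 → T
F(5)−A(0): 5 → F
G(6)−C(2): 4 → E
T(19)−V(21): -2≡24 → Y
I(8)−O(14): -6≡20 → U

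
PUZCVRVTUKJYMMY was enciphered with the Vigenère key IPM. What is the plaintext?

HFNUGFNEICUMEXM

Repeat the key across the ciphertext: IPMIPMIPMIPMIPM
P(15)−I(8): 7 → H
U(20)−P(15): 5 → F
Z(25)−M(12): 13 → N
C(2)−I(8): -6≡20 → U
V(21)−P(15): 6 → G
R(17)−M(12): 5 → F
V(21)−I(8): 13 → N
T(19)−P(15): 4 → E
U(20)−M(12): 8 → I
K(10)−I(8): 2 → C
J(9)−P(15): -6≡20 → U
Y(24)−M(12): 12 → M
M(12)−I(8): 4 → E
M(12)−P(15): -3≡23 → X
Y(24)−M(12): 12 → M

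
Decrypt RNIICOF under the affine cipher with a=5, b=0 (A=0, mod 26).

TNMMQIB

The inverse of 5 mod 26 is 21, since 5·21=105≡1. Apply D(y)=21·(y−0) mod 26:
R(17): 21·(17−0)=357≡19 → T
N(13): 21·(13−0)=273≡13 → N
I(8): 21·(8−0)=168≡12 → M
I(8): 21·(8−0)=168≡12 → M
C(2): 21·(2−0)=42≡16 → Q
O(14): 21·(14−0)=294≡8 → I
F(5): 21·(5−0)=105≡1 → B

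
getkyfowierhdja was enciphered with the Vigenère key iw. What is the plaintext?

yiloqjgaaijlvns

Repeat the key across the ciphertext: iwiwiwiwiwiwiwi
g(6)−i(8): -2≡24 → y
e(4)−w(22): -18≡8 → i
t(19)−i(8): 11 → l
k(10)−w(22): -12≡14 → o
y(24)−i(8): 16 → q
f(5)−w(22): -17≡9 → j
o(14)−i(8): 6 → g
w(22)−w(22): 0 → a
i(8)−i(8): 0 → a
e(4)−w(22): -18≡8 → i
r(17)−i(8): 9 → j
h(7)−w(22): -15≡11 → l
d(3)−i(8): -5≡21 → v
j(9)−w(22): -13≡13 → n
a(0)−i(8): -8≡18 → s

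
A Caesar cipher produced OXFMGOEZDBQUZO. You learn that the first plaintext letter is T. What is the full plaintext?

TCKRLTJEIGVZET

From the crib: O(14)−T(19)=-5≡21, so the shift is 21.
Subtract 21 from each ciphertext letter:
O(14): 14−21=-7≡19 → T
X(23): 23−21=2 → C
F(5): 5−21=-16≡10 → K
M(12): 12−21=-9≡17 → R
G(6): 6−21=-15≡11 → L
O(14): 14−21=-7≡19 → T
E(4): 4−21=-17≡9 → J
Z(25): 25−21=4 → E
D(3): 3−21=-18≡8 → I
B(1): 1−21=-20≡6 → G
Q(16): 16−21=-5≡21 → V
U(20): 20−21=-1≡25 → Z
Z(25): 25−21=4 → E
O(14): 14−21=-7≡19 → T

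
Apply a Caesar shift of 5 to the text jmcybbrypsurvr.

j(9): 9+5=14 → o
m(12): 12+5=17 → r
c(2): 2+5=7 → h
y(24): 24+5=29≡3 → d
b(1): 1+5=6 → g
b(1): 1+5=6 → g
r(17): 17+5=22 → w
y(24): 24+5=29≡3 → d
p(15): 15+5=20 → u
s(18): 18+5=23 → x
u(20): 20+5=25 → z
r(17): 17+5=22 → w
v(21): 21+5=26≡0 → a
r(17): 17+5=22 → w

orhdggwduxzwaw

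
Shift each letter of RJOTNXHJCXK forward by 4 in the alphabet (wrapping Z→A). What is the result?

VNSXRBLNGBO

R(17): 17+4=21 → V
J(9): 9+4=13 → N
O(14): 14+4=18 → S
T(19): 19+4=23 → X
N(13): 13+4=17 → R
X(23): 23+4=27≡1 → B
H(7): 7+4=11 → L
J(9): 9+4=13 → N
C(2): 2+4=6 → G
X(23): 23+4=27≡1 → B
K(10): 10+4=14 → O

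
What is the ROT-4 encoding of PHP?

TLT

P(15): 15+4=19 → T
H(7): 7+4=11 → L
P(15): 15+4=19 → T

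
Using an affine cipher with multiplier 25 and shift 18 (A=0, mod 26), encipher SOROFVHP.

AEBENXLD

S(18): 25·18+18=468≡0 → A
O(14): 25·14+18=368≡4 → E
R(17): 25·17+18=443≡1 → B
O(14): 25·14+18=368≡4 → E
F(5): 25·5+18=143≡13 → N
V(21): 25·21+18=543≡23 → X
H(7): 25·7+18=193≡11 → L
P(15): 25·15+18=393≡3 → D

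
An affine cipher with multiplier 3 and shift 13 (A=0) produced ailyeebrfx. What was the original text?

The inverse of 3 mod 26 is 9, since 3·9=27≡1. Apply D(y)=9·(y−13) mod 26:
a(0): 9·(0−13)=-117≡13 → n
i(8): 9·(8−13)=-45≡7 → h
l(11): 9·(11−13)=-18≡8 → i
y(24): 9·(24−13)=99≡21 → v
e(4): 9·(4−13)=-81≡23 → x
e(4): 9·(4−13)=-81≡23 → x
b(1): 9·(1−13)=-108≡22 → w
r(17): 9·(17−13)=36≡10 → k
f(5): 9·(5−13)=-72≡6 → g
x(23): 9·(23−13)=90≡12 → m

nhivxxwkgm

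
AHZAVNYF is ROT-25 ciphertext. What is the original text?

BIABWOZG

A(0): 0−25=-25≡1 → B
H(7): 7−25=-18≡8 → I
Z(25): 25−25=0 → A
A(0): 0−25=-25≡1 → B
V(21): 21−25=-4≡22 → W
N(13): 13−25=-12≡14 → O
Y(24): 24−25=-1≡25 → Z
F(5): 5−25=-20≡6 → G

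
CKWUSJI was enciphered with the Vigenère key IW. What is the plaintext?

Repeat the key across the ciphertext: IWIWIWI
C(2)−I(8): -6≡20 → U
K(10)−W(22): -12≡14 → O
W(22)−I(8): 14 → O
U(20)−W(22): -2≡24 → Y
S(18)−I(8): 10 → K
J(9)−W(22): -13≡13 → N
I(8)−I(8): 0 → A

UOOYKNA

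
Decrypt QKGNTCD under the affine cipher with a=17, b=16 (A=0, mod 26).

The inverse of 17 mod 26 is 23, since 17·23=391≡1. Apply D(y)=23·(y−16) mod 26:
Q(16): 23·(16−16)=0 → A
K(10): 23·(10−16)=-138≡18 → S
G(6): 23·(6−16)=-230≡4 → E
N(13): 23·(13−16)=-69≡9 → J
T(19): 23·(19−16)=69≡17 → R
C(2): 23·(2−16)=-322≡16 → Q
D(3): 23·(3−16)=-299≡13 → N

ASEJRQN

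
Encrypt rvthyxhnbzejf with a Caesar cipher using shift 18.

r(17): 17+18=35≡9 → j
v(21): 21+18=39≡13 → n
t(19): 19+18=37≡11 → l
h(7): 7+18=25 → z
y(24): 24+18=42≡16 → q
x(23): 23+18=41≡15 → p
h(7): 7+18=25 → z
n(13): 13+18=31≡5 → f
b(1): 1+18=19 → t
z(25): 25+18=43≡17 → r
e(4): 4+18=22 → w
j(9): 9+18=27≡1 → b
f(5): 5+18=23 → x

jnlzqpzftrwbx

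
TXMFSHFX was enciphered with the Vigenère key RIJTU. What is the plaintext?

Repeat the key across the ciphertext: RIJTURIJ
T(19)−R(17): 2 → C
X(23)−I(8): 15 → P
M(12)−J(9): 3 → D
F(5)−T(19): -14≡12 → M
S(18)−U(20): -2≡24 → Y
H(7)−R(17): -10≡16 → Q
F(5)−I(8): -3≡23 → X
X(23)−J(9): 14 → O

CPDMYQXO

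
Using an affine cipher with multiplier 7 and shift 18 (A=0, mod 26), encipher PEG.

TUI

P(15): 7·15+18=123≡19 → T
E(4): 7·4+18=46≡20 → U
G(6): 7·6+18=60≡8 → I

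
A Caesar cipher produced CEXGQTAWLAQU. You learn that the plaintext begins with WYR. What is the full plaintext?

From the crib: C(2)−W(22)=-20≡6, so the shift is 6.
Subtract 6 from each ciphertext letter:
C(2): 2−6=-4≡22 → W
E(4): 4−6=-2≡24 → Y
X(23): 23−6=17 → R
G(6): 6−6=0 → A
Q(16): 16−6=10 → K
T(19): 19−6=13 → N
A(0): 0−6=-6≡20 → U
W(22): 22−6=16 → Q
L(11): 11−6=5 → F
A(0): 0−6=-6≡20 → U
Q(16): 16−6=10 → K
U(20): 20−6=14 → O

WYRAKNUQFUKO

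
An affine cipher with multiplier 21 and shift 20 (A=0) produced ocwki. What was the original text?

The inverse of 21 mod 26 is 5, since 21·5=105≡1. Apply D(y)=5·(y−20) mod 26:
o(14): 5·(14−20)=-30≡22 → w
c(2): 5·(2−20)=-90≡14 → o
w(22): 5·(22−20)=10 → k
k(10): 5·(10−20)=-50≡2 → c
i(8): 5·(8−20)=-60≡18 → s

wokcs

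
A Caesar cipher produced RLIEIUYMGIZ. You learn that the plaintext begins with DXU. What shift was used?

14

From the crib: R(17)−D(3)=14, so the shift is 14.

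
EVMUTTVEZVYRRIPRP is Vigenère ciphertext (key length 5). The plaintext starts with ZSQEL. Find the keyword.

Subtract each crib letter from the matching ciphertext letter (mod 26):
E(4)−Z(25)=-21≡5 → F
V(21)−S(18)=3 → D
M(12)−Q(16)=-4≡22 → W
U(20)−E(4)=16 → Q
T(19)−L(11)=8 → I

FDWQI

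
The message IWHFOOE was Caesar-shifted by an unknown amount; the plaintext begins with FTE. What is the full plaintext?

From the crib: I(8)−F(5)=3, so the shift is 3.
Subtract 3 from each ciphertext letter:
I(8): 8−3=5 → F
W(22): 22−3=19 → T
H(7): 7−3=4 → E
F(5): 5−3=2 → C
O(14): 14−3=11 → L
O(14): 14−3=11 → L
E(4): 4−3=1 → B

FTECLLB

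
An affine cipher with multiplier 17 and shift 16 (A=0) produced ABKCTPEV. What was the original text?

WTSQRDKL

The inverse of 17 mod 26 is 23, since 17·23=391≡1. Apply D(y)=23·(y−16) mod 26:
A(0): 23·(0−16)=-368≡22 → W
B(1): 23·(1−16)=-345≡19 → T
K(10): 23·(10−16)=-138≡18 → S
C(2): 23·(2−16)=-322≡16 → Q
T(19): 23·(19−16)=69≡17 → R
P(15): 23·(15−16)=-23≡3 → D
E(4): 23·(4−16)=-276≡10 → K
V(21): 23·(21−16)=115≡11 → L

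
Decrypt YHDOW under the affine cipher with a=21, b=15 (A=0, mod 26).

The inverse of 21 mod 26 is 5, since 21·5=105≡1. Apply D(y)=5·(y−15) mod 26:
Y(24): 5·(24−15)=45≡19 → T
H(7): 5·(7−15)=-40≡12 → M
D(3): 5·(3−15)=-60≡18 → S
O(14): 5·(14−15)=-5≡21 → V
W(22): 5·(22−15)=35≡9 → J

TMSVJ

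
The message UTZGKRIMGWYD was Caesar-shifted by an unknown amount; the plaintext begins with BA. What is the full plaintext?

From the crib: U(20)−B(1)=19, so the shift is 19.
Subtract 19 from each ciphertext letter:
U(20): 20−19=1 → B
T(19): 19−19=0 → A
Z(25): 25−19=6 → G
G(6): 6−19=-13≡13 → N
K(10): 10−19=-9≡17 → R
R(17): 17−19=-2≡24 → Y
I(8): 8−19=-11≡15 → P
M(12): 12−19=-7≡19 → T
G(6): 6−19=-13≡13 → N
W(22): 22−19=3 → D
Y(24): 24−19=5 → F
D(3): 3−19=-16≡10 → K

BAGNRYPTNDFK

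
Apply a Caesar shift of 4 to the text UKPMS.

YOTQW

U(20): 20+4=24 → Y
K(10): 10+4=14 → O
P(15): 15+4=19 → T
M(12): 12+4=16 → Q
S(18): 18+4=22 → W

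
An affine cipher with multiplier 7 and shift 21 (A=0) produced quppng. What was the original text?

dlookj

The inverse of 7 mod 26 is 15, since 7·15=105≡1. Apply D(y)=15·(y−21) mod 26:
q(16): 15·(16−21)=-75≡3 → d
u(20): 15·(20−21)=-15≡11 → l
p(15): 15·(15−21)=-90≡14 → o
p(15): 15·(15−21)=-90≡14 → o
n(13): 15·(13−21)=-120≡10 → k
g(6): 15·(6−21)=-225≡9 → j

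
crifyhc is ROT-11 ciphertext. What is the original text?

rgxunwr

c(2): 2−11=-9≡17 → r
r(17): 17−11=6 → g
i(8): 8−11=-3≡23 → x
f(5): 5−11=-6≡20 → u
y(24): 24−11=13 → n
h(7): 7−11=-4≡22 → w
c(2): 2−11=-9≡17 → r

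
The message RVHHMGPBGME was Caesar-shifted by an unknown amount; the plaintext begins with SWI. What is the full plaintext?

From the crib: R(17)−S(18)=-1≡25, so the shift is 25.
Subtract 25 from each ciphertext letter:
R(17): 17−25=-8≡18 → S
V(21): 21−25=-4≡22 → W
H(7): 7−25=-18≡8 → I
H(7): 7−25=-18≡8 → I
M(12): 12−25=-13≡13 → N
G(6): 6−25=-19≡7 → H
P(15): 15−25=-10≡16 → Q
B(1): 1−25=-24≡2 → C
G(6): 6−25=-19≡7 → H
M(12): 12−25=-13≡13 → N
E(4): 4−25=-21≡5 → F

SWIINHQCHNF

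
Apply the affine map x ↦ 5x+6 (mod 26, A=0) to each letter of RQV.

R(17): 5·17+6=91≡13 → N
Q(16): 5·16+6=86≡8 → I
V(21): 5·21+6=111≡7 → H

NIH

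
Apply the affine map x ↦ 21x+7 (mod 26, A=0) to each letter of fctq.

ixqf

f(5): 21·5+7=112≡8 → i
c(2): 21·2+7=49≡23 → x
t(19): 21·19+7=406≡16 → q
q(16): 21·16+7=343≡5 → f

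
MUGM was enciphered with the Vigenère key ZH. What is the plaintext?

NNHF

Repeat the key across the ciphertext: ZHZH
M(12)−Z(25): -13≡13 → N
U(20)−H(7): 13 → N
G(6)−Z(25): -19≡7 → H
M(12)−H(7): 5 → F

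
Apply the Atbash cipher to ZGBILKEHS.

Z(25) → A(0)
G(6) → T(19)
B(1) → Y(24)
I(8) → R(17)
L(11) → O(14)
K(10) → P(15)
E(4) → V(21)
H(7) → S(18)
S(18) → H(7)

ATYROPVSH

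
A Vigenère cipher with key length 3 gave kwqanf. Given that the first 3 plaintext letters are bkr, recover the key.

jmz

Subtract each crib letter from the matching ciphertext letter (mod 26):
k(10)−b(1)=9 → j
w(22)−k(10)=12 → m
q(16)−r(17)=-1≡25 → z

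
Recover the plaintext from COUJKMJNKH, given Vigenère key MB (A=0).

QNIIYLXMYG

Repeat the key across the ciphertext: MBMBMBMBMB
C(2)−M(12): -10≡16 → Q
O(14)−B(1): 13 → N
U(20)−M(12): 8 → I
J(9)−B(1): 8 → I
K(10)−M(12): -2≡24 → Y
M(12)−B(1): 11 → L
J(9)−M(12): -3≡23 → X
N(13)−B(1): 12 → M
K(10)−M(12): -2≡24 → Y
H(7)−B(1): 6 → G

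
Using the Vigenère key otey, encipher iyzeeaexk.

Repeat the key across the message: oteyoteyo
i(8)+o(14): 22 → w
y(24)+t(19): 43≡17 → r
z(25)+e(4): 29≡3 → d
e(4)+y(24): 28≡2 → c
e(4)+o(14): 18 → s
a(0)+t(19): 19 → t
e(4)+e(4): 8 → i
x(23)+y(24): 47≡21 → v
k(10)+o(14): 24 → y

wrdcstivy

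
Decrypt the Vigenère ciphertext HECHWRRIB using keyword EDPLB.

Repeat the key across the ciphertext: EDPLBEDPL
H(7)−E(4): 3 → D
E(4)−D(3): 1 → B
C(2)−P(15): -13≡13 → N
H(7)−L(11): -4≡22 → W
W(22)−B(1): 21 → V
R(17)−E(4): 13 → N
R(17)−D(3): 14 → O
I(8)−P(15): -7≡19 → T
B(1)−L(11): -10≡16 → Q

DBNWVNOTQ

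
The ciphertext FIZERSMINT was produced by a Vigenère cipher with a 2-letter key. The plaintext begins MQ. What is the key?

TS

Subtract each crib letter from the matching ciphertext letter (mod 26):
F(5)−M(12)=-7≡19 → T
I(8)−Q(16)=-8≡18 → S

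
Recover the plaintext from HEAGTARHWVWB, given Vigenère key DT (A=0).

ELXNQHOOTCTI

Repeat the key across the ciphertext: DTDTDTDTDTDT
H(7)−D(3): 4 → E
E(4)−T(19): -15≡11 → L
A(0)−D(3): -3≡23 → X
G(6)−T(19): -13≡13 → N
T(19)−D(3): 16 → Q
A(0)−T(19): -19≡7 → H
R(17)−D(3): 14 → O
H(7)−T(19): -12≡14 → O
W(22)−D(3): 19 → T
V(21)−T(19): 2 → C
W(22)−D(3): 19 → T
B(1)−T(19): -18≡8 → I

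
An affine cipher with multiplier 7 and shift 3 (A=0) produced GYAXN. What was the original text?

The inverse of 7 mod 26 is 15, since 7·15=105≡1. Apply D(y)=15·(y−3) mod 26:
G(6): 15·(6−3)=45≡19 → T
Y(24): 15·(24−3)=315≡3 → D
A(0): 15·(0−3)=-45≡7 → H
X(23): 15·(23−3)=300≡14 → O
N(13): 15·(13−3)=150≡20 → U

TDHOU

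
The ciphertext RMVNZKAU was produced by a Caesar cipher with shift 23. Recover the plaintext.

R(17): 17−23=-6≡20 → U
M(12): 12−23=-11≡15 → P
V(21): 21−23=-2≡24 → Y
N(13): 13−23=-10≡16 → Q
Z(25): 25−23=2 → C
K(10): 10−23=-13≡13 → N
A(0): 0−23=-23≡3 → D
U(20): 20−23=-3≡23 → X

UPYQCNDX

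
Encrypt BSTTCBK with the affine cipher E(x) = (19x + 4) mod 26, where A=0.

XIBBQXM

B(1): 19·1+4=23 → X
S(18): 19·18+4=346≡8 → I
T(19): 19·19+4=365≡1 → B
T(19): 19·19+4=365≡1 → B
C(2): 19·2+4=42≡16 → Q
B(1): 19·1+4=23 → X
K(10): 19·10+4=194≡12 → M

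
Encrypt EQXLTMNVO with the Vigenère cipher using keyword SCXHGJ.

WSUSZVFXL

Repeat the key across the message: SCXHGJSCX
E(4)+S(18): 22 → W
Q(16)+C(2): 18 → S
X(23)+X(23): 46≡20 → U
L(11)+H(7): 18 → S
T(19)+G(6): 25 → Z
M(12)+J(9): 21 → V
N(13)+S(18): 31≡5 → F
V(21)+C(2): 23 → X
O(14)+X(23): 37≡11 → L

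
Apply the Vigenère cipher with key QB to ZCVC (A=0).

Repeat the key across the message: QBQB
Z(25)+Q(16): 41≡15 → P
C(2)+B(1): 3 → D
V(21)+Q(16): 37≡11 → L
C(2)+B(1): 3 → D

PDLD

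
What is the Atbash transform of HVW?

SED

H(7) → S(18)
V(21) → E(4)
W(22) → D(3)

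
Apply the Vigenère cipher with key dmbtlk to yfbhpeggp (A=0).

brcaaojsq

Repeat the key across the message: dmbtlkdmb
y(24)+d(3): 27≡1 → b
f(5)+m(12): 17 → r
b(1)+b(1): 2 → c
h(7)+t(19): 26≡0 → a
p(15)+l(11): 26≡0 → a
e(4)+k(10): 14 → o
g(6)+d(3): 9 → j
g(6)+m(12): 18 → s
p(15)+b(1): 16 → q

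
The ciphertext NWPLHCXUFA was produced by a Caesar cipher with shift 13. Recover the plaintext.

N(13): 13−13=0 → A
W(22): 22−13=9 → J
P(15): 15−13=2 → C
L(11): 11−13=-2≡24 → Y
H(7): 7−13=-6≡20 → U
C(2): 2−13=-11≡15 → P
X(23): 23−13=10 → K
U(20): 20−13=7 → H
F(5): 5−13=-8≡18 → S
A(0): 0−13=-13≡13 → N

AJCYUPKHSN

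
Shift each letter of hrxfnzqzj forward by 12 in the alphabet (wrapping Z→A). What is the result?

h(7): 7+12=19 → t
r(17): 17+12=29≡3 → d
x(23): 23+12=35≡9 → j
f(5): 5+12=17 → r
n(13): 13+12=25 → z
z(25): 25+12=37≡11 → l
q(16): 16+12=28≡2 → c
z(25): 25+12=37≡11 → l
j(9): 9+12=21 → v

tdjrzlclv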